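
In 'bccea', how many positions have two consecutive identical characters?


Looking for consecutive identical characters in 'bccea':
  pos 0-1: 'b' vs 'c' -> different
  pos 1-2: 'c' vs 'c' -> MATCH ('cc')
  pos 2-3: 'c' vs 'e' -> different
  pos 3-4: 'e' vs 'a' -> different
Consecutive identical pairs: ['cc']
Count: 1

1


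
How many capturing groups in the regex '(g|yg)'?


To count capturing groups, count each '(' that starts a group.
Pattern: '(g|yg)'
Walking through the pattern:
  Position 0: '(' -> group #1
Total capturing groups: 1

1


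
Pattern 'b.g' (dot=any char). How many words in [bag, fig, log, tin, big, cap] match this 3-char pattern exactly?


Pattern 'b.g' means: starts with 'b', any single char, ends with 'g'.
Checking each word (must be exactly 3 chars):
  'bag' (len=3): MATCH
  'fig' (len=3): no
  'log' (len=3): no
  'tin' (len=3): no
  'big' (len=3): MATCH
  'cap' (len=3): no
Matching words: ['bag', 'big']
Total: 2

2


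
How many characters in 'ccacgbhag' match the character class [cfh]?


Character class [cfh] matches any of: {c, f, h}
Scanning string 'ccacgbhag' character by character:
  pos 0: 'c' -> MATCH
  pos 1: 'c' -> MATCH
  pos 2: 'a' -> no
  pos 3: 'c' -> MATCH
  pos 4: 'g' -> no
  pos 5: 'b' -> no
  pos 6: 'h' -> MATCH
  pos 7: 'a' -> no
  pos 8: 'g' -> no
Total matches: 4

4


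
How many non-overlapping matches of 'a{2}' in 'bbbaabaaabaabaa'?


Pattern 'a{2}' matches exactly 2 consecutive a's (greedy, non-overlapping).
String: 'bbbaabaaabaabaa'
Scanning for runs of a's:
  Run at pos 3: 'aa' (length 2) -> 1 match(es)
  Run at pos 6: 'aaa' (length 3) -> 1 match(es)
  Run at pos 10: 'aa' (length 2) -> 1 match(es)
  Run at pos 13: 'aa' (length 2) -> 1 match(es)
Matches found: ['aa', 'aa', 'aa', 'aa']
Total: 4

4


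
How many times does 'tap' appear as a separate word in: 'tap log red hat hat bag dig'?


Scanning each word for exact match 'tap':
  Word 1: 'tap' -> MATCH
  Word 2: 'log' -> no
  Word 3: 'red' -> no
  Word 4: 'hat' -> no
  Word 5: 'hat' -> no
  Word 6: 'bag' -> no
  Word 7: 'dig' -> no
Total matches: 1

1


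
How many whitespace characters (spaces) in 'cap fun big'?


\s matches whitespace characters (spaces, tabs, etc.).
Text: 'cap fun big'
This text has 3 words separated by spaces.
Number of spaces = number of words - 1 = 3 - 1 = 2

2


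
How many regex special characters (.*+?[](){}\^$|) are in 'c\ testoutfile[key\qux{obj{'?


Regex special characters are: . * + ? [ ] ( ) { } \ ^ $ |
Scanning 'c\ testoutfile[key\qux{obj{':
  pos 1: '\' -> SPECIAL
  pos 14: '[' -> SPECIAL
  pos 18: '\' -> SPECIAL
  pos 22: '{' -> SPECIAL
  pos 26: '{' -> SPECIAL
Special chars found: ['\\', '[', '\\', '{', '{']
Total: 5

5


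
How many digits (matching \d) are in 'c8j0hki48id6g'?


\d matches any digit 0-9.
Scanning 'c8j0hki48id6g':
  pos 1: '8' -> DIGIT
  pos 3: '0' -> DIGIT
  pos 7: '4' -> DIGIT
  pos 8: '8' -> DIGIT
  pos 11: '6' -> DIGIT
Digits found: ['8', '0', '4', '8', '6']
Total: 5

5


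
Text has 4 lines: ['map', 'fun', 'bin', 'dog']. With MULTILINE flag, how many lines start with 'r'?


With MULTILINE flag, ^ matches the start of each line.
Lines: ['map', 'fun', 'bin', 'dog']
Checking which lines start with 'r':
  Line 1: 'map' -> no
  Line 2: 'fun' -> no
  Line 3: 'bin' -> no
  Line 4: 'dog' -> no
Matching lines: []
Count: 0

0


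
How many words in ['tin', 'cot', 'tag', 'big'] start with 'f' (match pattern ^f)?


Pattern ^f anchors to start of word. Check which words begin with 'f':
  'tin' -> no
  'cot' -> no
  'tag' -> no
  'big' -> no
Matching words: []
Count: 0

0


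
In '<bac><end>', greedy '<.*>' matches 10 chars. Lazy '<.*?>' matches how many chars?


Greedy '<.*>' tries to match as MUCH as possible.
Lazy '<.*?>' tries to match as LITTLE as possible.

String: '<bac><end>'
Greedy '<.*>' starts at first '<' and extends to the LAST '>': '<bac><end>' (10 chars)
Lazy '<.*?>' starts at first '<' and stops at the FIRST '>': '<bac>' (5 chars)

5


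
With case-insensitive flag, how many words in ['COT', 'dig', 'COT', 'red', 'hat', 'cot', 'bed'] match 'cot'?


Case-insensitive matching: compare each word's lowercase form to 'cot'.
  'COT' -> lower='cot' -> MATCH
  'dig' -> lower='dig' -> no
  'COT' -> lower='cot' -> MATCH
  'red' -> lower='red' -> no
  'hat' -> lower='hat' -> no
  'cot' -> lower='cot' -> MATCH
  'bed' -> lower='bed' -> no
Matches: ['COT', 'COT', 'cot']
Count: 3

3


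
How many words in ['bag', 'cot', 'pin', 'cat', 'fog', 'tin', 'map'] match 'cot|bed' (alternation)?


Alternation 'cot|bed' matches either 'cot' or 'bed'.
Checking each word:
  'bag' -> no
  'cot' -> MATCH
  'pin' -> no
  'cat' -> no
  'fog' -> no
  'tin' -> no
  'map' -> no
Matches: ['cot']
Count: 1

1


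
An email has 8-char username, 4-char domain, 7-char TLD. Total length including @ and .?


An email address has format: username@domain.tld
Username length: 8
'@' character: 1
Domain length: 4
'.' character: 1
TLD length: 7
Total = 8 + 1 + 4 + 1 + 7 = 21

21


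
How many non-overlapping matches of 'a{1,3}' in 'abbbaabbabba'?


Pattern 'a{1,3}' matches between 1 and 3 consecutive a's (greedy).
String: 'abbbaabbabba'
Finding runs of a's and applying greedy matching:
  Run at pos 0: 'a' (length 1)
  Run at pos 4: 'aa' (length 2)
  Run at pos 8: 'a' (length 1)
  Run at pos 11: 'a' (length 1)
Matches: ['a', 'aa', 'a', 'a']
Count: 4

4


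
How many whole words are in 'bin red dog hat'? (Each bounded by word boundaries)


Word boundaries (\b) mark the start/end of each word.
Text: 'bin red dog hat'
Splitting by whitespace:
  Word 1: 'bin'
  Word 2: 'red'
  Word 3: 'dog'
  Word 4: 'hat'
Total whole words: 4

4


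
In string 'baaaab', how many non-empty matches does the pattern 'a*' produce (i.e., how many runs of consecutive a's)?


Pattern 'a*' matches zero or more a's. We want non-empty runs of consecutive a's.
String: 'baaaab'
Walking through the string to find runs of a's:
  Run 1: positions 1-4 -> 'aaaa'
Non-empty runs found: ['aaaa']
Count: 1

1


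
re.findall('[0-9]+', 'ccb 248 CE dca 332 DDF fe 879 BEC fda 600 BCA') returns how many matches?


Pattern '[0-9]+' finds one or more digits.
Text: 'ccb 248 CE dca 332 DDF fe 879 BEC fda 600 BCA'
Scanning for matches:
  Match 1: '248'
  Match 2: '332'
  Match 3: '879'
  Match 4: '600'
Total matches: 4

4


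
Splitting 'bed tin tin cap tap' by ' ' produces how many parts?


Splitting by ' ' breaks the string at each occurrence of the separator.
Text: 'bed tin tin cap tap'
Parts after split:
  Part 1: 'bed'
  Part 2: 'tin'
  Part 3: 'tin'
  Part 4: 'cap'
  Part 5: 'tap'
Total parts: 5

5


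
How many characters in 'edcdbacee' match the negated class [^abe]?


Negated class [^abe] matches any char NOT in {a, b, e}
Scanning 'edcdbacee':
  pos 0: 'e' -> no (excluded)
  pos 1: 'd' -> MATCH
  pos 2: 'c' -> MATCH
  pos 3: 'd' -> MATCH
  pos 4: 'b' -> no (excluded)
  pos 5: 'a' -> no (excluded)
  pos 6: 'c' -> MATCH
  pos 7: 'e' -> no (excluded)
  pos 8: 'e' -> no (excluded)
Total matches: 4

4


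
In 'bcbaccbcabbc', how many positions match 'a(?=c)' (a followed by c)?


Lookahead 'a(?=c)' matches 'a' only when followed by 'c'.
String: 'bcbaccbcabbc'
Checking each position where char is 'a':
  pos 3: 'a' -> MATCH (next='c')
  pos 8: 'a' -> no (next='b')
Matching positions: [3]
Count: 1

1


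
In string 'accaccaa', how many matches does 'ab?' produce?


Pattern 'ab?' matches 'a' optionally followed by 'b'.
String: 'accaccaa'
Scanning left to right for 'a' then checking next char:
  Match 1: 'a' (a not followed by b)
  Match 2: 'a' (a not followed by b)
  Match 3: 'a' (a not followed by b)
  Match 4: 'a' (a not followed by b)
Total matches: 4

4


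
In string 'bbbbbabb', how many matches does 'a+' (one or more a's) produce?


Pattern 'a+' matches one or more consecutive a's.
String: 'bbbbbabb'
Scanning for runs of a:
  Match 1: 'a' (length 1)
Total matches: 1

1


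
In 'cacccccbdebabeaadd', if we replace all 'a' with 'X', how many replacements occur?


re.sub('a', 'X', text) replaces every occurrence of 'a' with 'X'.
Text: 'cacccccbdebabeaadd'
Scanning for 'a':
  pos 1: 'a' -> replacement #1
  pos 11: 'a' -> replacement #2
  pos 14: 'a' -> replacement #3
  pos 15: 'a' -> replacement #4
Total replacements: 4

4


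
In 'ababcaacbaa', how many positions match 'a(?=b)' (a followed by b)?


Lookahead 'a(?=b)' matches 'a' only when followed by 'b'.
String: 'ababcaacbaa'
Checking each position where char is 'a':
  pos 0: 'a' -> MATCH (next='b')
  pos 2: 'a' -> MATCH (next='b')
  pos 5: 'a' -> no (next='a')
  pos 6: 'a' -> no (next='c')
  pos 9: 'a' -> no (next='a')
Matching positions: [0, 2]
Count: 2

2


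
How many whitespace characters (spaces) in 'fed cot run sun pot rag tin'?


\s matches whitespace characters (spaces, tabs, etc.).
Text: 'fed cot run sun pot rag tin'
This text has 7 words separated by spaces.
Number of spaces = number of words - 1 = 7 - 1 = 6

6


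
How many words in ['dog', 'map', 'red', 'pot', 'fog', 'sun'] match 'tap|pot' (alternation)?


Alternation 'tap|pot' matches either 'tap' or 'pot'.
Checking each word:
  'dog' -> no
  'map' -> no
  'red' -> no
  'pot' -> MATCH
  'fog' -> no
  'sun' -> no
Matches: ['pot']
Count: 1

1


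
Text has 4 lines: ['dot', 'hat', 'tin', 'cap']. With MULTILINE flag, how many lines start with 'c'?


With MULTILINE flag, ^ matches the start of each line.
Lines: ['dot', 'hat', 'tin', 'cap']
Checking which lines start with 'c':
  Line 1: 'dot' -> no
  Line 2: 'hat' -> no
  Line 3: 'tin' -> no
  Line 4: 'cap' -> MATCH
Matching lines: ['cap']
Count: 1

1


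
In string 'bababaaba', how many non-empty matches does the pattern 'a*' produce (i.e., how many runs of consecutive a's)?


Pattern 'a*' matches zero or more a's. We want non-empty runs of consecutive a's.
String: 'bababaaba'
Walking through the string to find runs of a's:
  Run 1: positions 1-1 -> 'a'
  Run 2: positions 3-3 -> 'a'
  Run 3: positions 5-6 -> 'aa'
  Run 4: positions 8-8 -> 'a'
Non-empty runs found: ['a', 'a', 'aa', 'a']
Count: 4

4


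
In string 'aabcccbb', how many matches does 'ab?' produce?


Pattern 'ab?' matches 'a' optionally followed by 'b'.
String: 'aabcccbb'
Scanning left to right for 'a' then checking next char:
  Match 1: 'a' (a not followed by b)
  Match 2: 'ab' (a followed by b)
Total matches: 2

2


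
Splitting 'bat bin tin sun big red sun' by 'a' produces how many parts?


Splitting by 'a' breaks the string at each occurrence of the separator.
Text: 'bat bin tin sun big red sun'
Parts after split:
  Part 1: 'b'
  Part 2: 't bin tin sun big red sun'
Total parts: 2

2


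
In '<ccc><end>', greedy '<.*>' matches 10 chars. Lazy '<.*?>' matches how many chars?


Greedy '<.*>' tries to match as MUCH as possible.
Lazy '<.*?>' tries to match as LITTLE as possible.

String: '<ccc><end>'
Greedy '<.*>' starts at first '<' and extends to the LAST '>': '<ccc><end>' (10 chars)
Lazy '<.*?>' starts at first '<' and stops at the FIRST '>': '<ccc>' (5 chars)

5


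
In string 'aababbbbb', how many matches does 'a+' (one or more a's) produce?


Pattern 'a+' matches one or more consecutive a's.
String: 'aababbbbb'
Scanning for runs of a:
  Match 1: 'aa' (length 2)
  Match 2: 'a' (length 1)
Total matches: 2

2


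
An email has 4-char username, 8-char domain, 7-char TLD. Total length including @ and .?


An email address has format: username@domain.tld
Username length: 4
'@' character: 1
Domain length: 8
'.' character: 1
TLD length: 7
Total = 4 + 1 + 8 + 1 + 7 = 21

21


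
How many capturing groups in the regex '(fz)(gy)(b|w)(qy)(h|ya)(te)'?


To count capturing groups, count each '(' that starts a group.
Pattern: '(fz)(gy)(b|w)(qy)(h|ya)(te)'
Walking through the pattern:
  Position 0: '(' -> group #1
  Position 4: '(' -> group #2
  Position 8: '(' -> group #3
  Position 13: '(' -> group #4
  Position 17: '(' -> group #5
  Position 23: '(' -> group #6
Total capturing groups: 6

6


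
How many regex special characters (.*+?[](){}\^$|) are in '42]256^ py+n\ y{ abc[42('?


Regex special characters are: . * + ? [ ] ( ) { } \ ^ $ |
Scanning '42]256^ py+n\ y{ abc[42(':
  pos 2: ']' -> SPECIAL
  pos 6: '^' -> SPECIAL
  pos 10: '+' -> SPECIAL
  pos 12: '\' -> SPECIAL
  pos 15: '{' -> SPECIAL
  pos 20: '[' -> SPECIAL
  pos 23: '(' -> SPECIAL
Special chars found: [']', '^', '+', '\\', '{', '[', '(']
Total: 7

7


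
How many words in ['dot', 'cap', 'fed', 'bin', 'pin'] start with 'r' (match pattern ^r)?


Pattern ^r anchors to start of word. Check which words begin with 'r':
  'dot' -> no
  'cap' -> no
  'fed' -> no
  'bin' -> no
  'pin' -> no
Matching words: []
Count: 0

0


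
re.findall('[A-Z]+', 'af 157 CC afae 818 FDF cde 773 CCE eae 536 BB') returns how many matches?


Pattern '[A-Z]+' finds one or more uppercase letters.
Text: 'af 157 CC afae 818 FDF cde 773 CCE eae 536 BB'
Scanning for matches:
  Match 1: 'CC'
  Match 2: 'FDF'
  Match 3: 'CCE'
  Match 4: 'BB'
Total matches: 4

4


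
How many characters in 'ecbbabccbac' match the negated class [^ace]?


Negated class [^ace] matches any char NOT in {a, c, e}
Scanning 'ecbbabccbac':
  pos 0: 'e' -> no (excluded)
  pos 1: 'c' -> no (excluded)
  pos 2: 'b' -> MATCH
  pos 3: 'b' -> MATCH
  pos 4: 'a' -> no (excluded)
  pos 5: 'b' -> MATCH
  pos 6: 'c' -> no (excluded)
  pos 7: 'c' -> no (excluded)
  pos 8: 'b' -> MATCH
  pos 9: 'a' -> no (excluded)
  pos 10: 'c' -> no (excluded)
Total matches: 4

4


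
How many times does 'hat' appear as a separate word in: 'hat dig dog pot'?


Scanning each word for exact match 'hat':
  Word 1: 'hat' -> MATCH
  Word 2: 'dig' -> no
  Word 3: 'dog' -> no
  Word 4: 'pot' -> no
Total matches: 1

1


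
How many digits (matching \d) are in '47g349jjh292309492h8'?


\d matches any digit 0-9.
Scanning '47g349jjh292309492h8':
  pos 0: '4' -> DIGIT
  pos 1: '7' -> DIGIT
  pos 3: '3' -> DIGIT
  pos 4: '4' -> DIGIT
  pos 5: '9' -> DIGIT
  pos 9: '2' -> DIGIT
  pos 10: '9' -> DIGIT
  pos 11: '2' -> DIGIT
  pos 12: '3' -> DIGIT
  pos 13: '0' -> DIGIT
  pos 14: '9' -> DIGIT
  pos 15: '4' -> DIGIT
  pos 16: '9' -> DIGIT
  pos 17: '2' -> DIGIT
  pos 19: '8' -> DIGIT
Digits found: ['4', '7', '3', '4', '9', '2', '9', '2', '3', '0', '9', '4', '9', '2', '8']
Total: 15

15


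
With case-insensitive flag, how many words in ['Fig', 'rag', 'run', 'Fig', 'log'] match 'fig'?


Case-insensitive matching: compare each word's lowercase form to 'fig'.
  'Fig' -> lower='fig' -> MATCH
  'rag' -> lower='rag' -> no
  'run' -> lower='run' -> no
  'Fig' -> lower='fig' -> MATCH
  'log' -> lower='log' -> no
Matches: ['Fig', 'Fig']
Count: 2

2


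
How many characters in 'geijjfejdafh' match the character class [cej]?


Character class [cej] matches any of: {c, e, j}
Scanning string 'geijjfejdafh' character by character:
  pos 0: 'g' -> no
  pos 1: 'e' -> MATCH
  pos 2: 'i' -> no
  pos 3: 'j' -> MATCH
  pos 4: 'j' -> MATCH
  pos 5: 'f' -> no
  pos 6: 'e' -> MATCH
  pos 7: 'j' -> MATCH
  pos 8: 'd' -> no
  pos 9: 'a' -> no
  pos 10: 'f' -> no
  pos 11: 'h' -> no
Total matches: 5

5


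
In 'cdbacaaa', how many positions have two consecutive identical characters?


Looking for consecutive identical characters in 'cdbacaaa':
  pos 0-1: 'c' vs 'd' -> different
  pos 1-2: 'd' vs 'b' -> different
  pos 2-3: 'b' vs 'a' -> different
  pos 3-4: 'a' vs 'c' -> different
  pos 4-5: 'c' vs 'a' -> different
  pos 5-6: 'a' vs 'a' -> MATCH ('aa')
  pos 6-7: 'a' vs 'a' -> MATCH ('aa')
Consecutive identical pairs: ['aa', 'aa']
Count: 2

2


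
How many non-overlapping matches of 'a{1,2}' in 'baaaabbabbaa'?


Pattern 'a{1,2}' matches between 1 and 2 consecutive a's (greedy).
String: 'baaaabbabbaa'
Finding runs of a's and applying greedy matching:
  Run at pos 1: 'aaaa' (length 4)
  Run at pos 7: 'a' (length 1)
  Run at pos 10: 'aa' (length 2)
Matches: ['aa', 'aa', 'a', 'aa']
Count: 4

4


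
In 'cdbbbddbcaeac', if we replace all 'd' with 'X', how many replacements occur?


re.sub('d', 'X', text) replaces every occurrence of 'd' with 'X'.
Text: 'cdbbbddbcaeac'
Scanning for 'd':
  pos 1: 'd' -> replacement #1
  pos 5: 'd' -> replacement #2
  pos 6: 'd' -> replacement #3
Total replacements: 3

3


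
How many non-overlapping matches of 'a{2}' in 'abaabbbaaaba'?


Pattern 'a{2}' matches exactly 2 consecutive a's (greedy, non-overlapping).
String: 'abaabbbaaaba'
Scanning for runs of a's:
  Run at pos 0: 'a' (length 1) -> 0 match(es)
  Run at pos 2: 'aa' (length 2) -> 1 match(es)
  Run at pos 7: 'aaa' (length 3) -> 1 match(es)
  Run at pos 11: 'a' (length 1) -> 0 match(es)
Matches found: ['aa', 'aa']
Total: 2

2


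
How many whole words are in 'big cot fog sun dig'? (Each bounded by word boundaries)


Word boundaries (\b) mark the start/end of each word.
Text: 'big cot fog sun dig'
Splitting by whitespace:
  Word 1: 'big'
  Word 2: 'cot'
  Word 3: 'fog'
  Word 4: 'sun'
  Word 5: 'dig'
Total whole words: 5

5


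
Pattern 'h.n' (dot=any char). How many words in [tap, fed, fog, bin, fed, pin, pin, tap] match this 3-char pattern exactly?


Pattern 'h.n' means: starts with 'h', any single char, ends with 'n'.
Checking each word (must be exactly 3 chars):
  'tap' (len=3): no
  'fed' (len=3): no
  'fog' (len=3): no
  'bin' (len=3): no
  'fed' (len=3): no
  'pin' (len=3): no
  'pin' (len=3): no
  'tap' (len=3): no
Matching words: []
Total: 0

0


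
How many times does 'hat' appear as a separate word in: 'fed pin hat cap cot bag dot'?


Scanning each word for exact match 'hat':
  Word 1: 'fed' -> no
  Word 2: 'pin' -> no
  Word 3: 'hat' -> MATCH
  Word 4: 'cap' -> no
  Word 5: 'cot' -> no
  Word 6: 'bag' -> no
  Word 7: 'dot' -> no
Total matches: 1

1


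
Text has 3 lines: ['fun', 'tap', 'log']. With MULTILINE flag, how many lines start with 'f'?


With MULTILINE flag, ^ matches the start of each line.
Lines: ['fun', 'tap', 'log']
Checking which lines start with 'f':
  Line 1: 'fun' -> MATCH
  Line 2: 'tap' -> no
  Line 3: 'log' -> no
Matching lines: ['fun']
Count: 1

1


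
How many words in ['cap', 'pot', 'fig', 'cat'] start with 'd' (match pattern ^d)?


Pattern ^d anchors to start of word. Check which words begin with 'd':
  'cap' -> no
  'pot' -> no
  'fig' -> no
  'cat' -> no
Matching words: []
Count: 0

0


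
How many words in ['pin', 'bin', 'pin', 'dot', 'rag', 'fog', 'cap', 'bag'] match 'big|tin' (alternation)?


Alternation 'big|tin' matches either 'big' or 'tin'.
Checking each word:
  'pin' -> no
  'bin' -> no
  'pin' -> no
  'dot' -> no
  'rag' -> no
  'fog' -> no
  'cap' -> no
  'bag' -> no
Matches: []
Count: 0

0


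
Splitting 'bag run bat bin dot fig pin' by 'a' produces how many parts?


Splitting by 'a' breaks the string at each occurrence of the separator.
Text: 'bag run bat bin dot fig pin'
Parts after split:
  Part 1: 'b'
  Part 2: 'g run b'
  Part 3: 't bin dot fig pin'
Total parts: 3

3


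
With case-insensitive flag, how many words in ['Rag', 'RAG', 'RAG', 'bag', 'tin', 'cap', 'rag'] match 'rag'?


Case-insensitive matching: compare each word's lowercase form to 'rag'.
  'Rag' -> lower='rag' -> MATCH
  'RAG' -> lower='rag' -> MATCH
  'RAG' -> lower='rag' -> MATCH
  'bag' -> lower='bag' -> no
  'tin' -> lower='tin' -> no
  'cap' -> lower='cap' -> no
  'rag' -> lower='rag' -> MATCH
Matches: ['Rag', 'RAG', 'RAG', 'rag']
Count: 4

4


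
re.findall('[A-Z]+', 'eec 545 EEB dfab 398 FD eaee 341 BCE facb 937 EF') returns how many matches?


Pattern '[A-Z]+' finds one or more uppercase letters.
Text: 'eec 545 EEB dfab 398 FD eaee 341 BCE facb 937 EF'
Scanning for matches:
  Match 1: 'EEB'
  Match 2: 'FD'
  Match 3: 'BCE'
  Match 4: 'EF'
Total matches: 4

4


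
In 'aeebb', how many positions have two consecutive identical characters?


Looking for consecutive identical characters in 'aeebb':
  pos 0-1: 'a' vs 'e' -> different
  pos 1-2: 'e' vs 'e' -> MATCH ('ee')
  pos 2-3: 'e' vs 'b' -> different
  pos 3-4: 'b' vs 'b' -> MATCH ('bb')
Consecutive identical pairs: ['ee', 'bb']
Count: 2

2


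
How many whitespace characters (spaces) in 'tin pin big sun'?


\s matches whitespace characters (spaces, tabs, etc.).
Text: 'tin pin big sun'
This text has 4 words separated by spaces.
Number of spaces = number of words - 1 = 4 - 1 = 3

3


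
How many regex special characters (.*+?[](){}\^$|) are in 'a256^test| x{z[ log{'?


Regex special characters are: . * + ? [ ] ( ) { } \ ^ $ |
Scanning 'a256^test| x{z[ log{':
  pos 4: '^' -> SPECIAL
  pos 9: '|' -> SPECIAL
  pos 12: '{' -> SPECIAL
  pos 14: '[' -> SPECIAL
  pos 19: '{' -> SPECIAL
Special chars found: ['^', '|', '{', '[', '{']
Total: 5

5


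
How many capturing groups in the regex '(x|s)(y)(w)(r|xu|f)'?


To count capturing groups, count each '(' that starts a group.
Pattern: '(x|s)(y)(w)(r|xu|f)'
Walking through the pattern:
  Position 0: '(' -> group #1
  Position 5: '(' -> group #2
  Position 8: '(' -> group #3
  Position 11: '(' -> group #4
Total capturing groups: 4

4


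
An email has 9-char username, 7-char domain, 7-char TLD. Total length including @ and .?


An email address has format: username@domain.tld
Username length: 9
'@' character: 1
Domain length: 7
'.' character: 1
TLD length: 7
Total = 9 + 1 + 7 + 1 + 7 = 25

25


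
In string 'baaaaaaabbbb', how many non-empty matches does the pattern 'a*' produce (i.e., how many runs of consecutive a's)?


Pattern 'a*' matches zero or more a's. We want non-empty runs of consecutive a's.
String: 'baaaaaaabbbb'
Walking through the string to find runs of a's:
  Run 1: positions 1-7 -> 'aaaaaaa'
Non-empty runs found: ['aaaaaaa']
Count: 1

1


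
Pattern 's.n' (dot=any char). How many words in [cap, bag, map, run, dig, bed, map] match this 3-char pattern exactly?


Pattern 's.n' means: starts with 's', any single char, ends with 'n'.
Checking each word (must be exactly 3 chars):
  'cap' (len=3): no
  'bag' (len=3): no
  'map' (len=3): no
  'run' (len=3): no
  'dig' (len=3): no
  'bed' (len=3): no
  'map' (len=3): no
Matching words: []
Total: 0

0


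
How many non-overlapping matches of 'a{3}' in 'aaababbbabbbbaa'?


Pattern 'a{3}' matches exactly 3 consecutive a's (greedy, non-overlapping).
String: 'aaababbbabbbbaa'
Scanning for runs of a's:
  Run at pos 0: 'aaa' (length 3) -> 1 match(es)
  Run at pos 4: 'a' (length 1) -> 0 match(es)
  Run at pos 8: 'a' (length 1) -> 0 match(es)
  Run at pos 13: 'aa' (length 2) -> 0 match(es)
Matches found: ['aaa']
Total: 1

1


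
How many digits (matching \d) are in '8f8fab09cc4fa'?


\d matches any digit 0-9.
Scanning '8f8fab09cc4fa':
  pos 0: '8' -> DIGIT
  pos 2: '8' -> DIGIT
  pos 6: '0' -> DIGIT
  pos 7: '9' -> DIGIT
  pos 10: '4' -> DIGIT
Digits found: ['8', '8', '0', '9', '4']
Total: 5

5


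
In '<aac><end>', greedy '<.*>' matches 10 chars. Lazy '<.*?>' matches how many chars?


Greedy '<.*>' tries to match as MUCH as possible.
Lazy '<.*?>' tries to match as LITTLE as possible.

String: '<aac><end>'
Greedy '<.*>' starts at first '<' and extends to the LAST '>': '<aac><end>' (10 chars)
Lazy '<.*?>' starts at first '<' and stops at the FIRST '>': '<aac>' (5 chars)

5


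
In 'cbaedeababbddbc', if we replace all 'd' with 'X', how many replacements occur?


re.sub('d', 'X', text) replaces every occurrence of 'd' with 'X'.
Text: 'cbaedeababbddbc'
Scanning for 'd':
  pos 4: 'd' -> replacement #1
  pos 11: 'd' -> replacement #2
  pos 12: 'd' -> replacement #3
Total replacements: 3

3


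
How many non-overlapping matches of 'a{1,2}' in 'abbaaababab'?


Pattern 'a{1,2}' matches between 1 and 2 consecutive a's (greedy).
String: 'abbaaababab'
Finding runs of a's and applying greedy matching:
  Run at pos 0: 'a' (length 1)
  Run at pos 3: 'aaa' (length 3)
  Run at pos 7: 'a' (length 1)
  Run at pos 9: 'a' (length 1)
Matches: ['a', 'aa', 'a', 'a', 'a']
Count: 5

5


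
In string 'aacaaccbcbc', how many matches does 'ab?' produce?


Pattern 'ab?' matches 'a' optionally followed by 'b'.
String: 'aacaaccbcbc'
Scanning left to right for 'a' then checking next char:
  Match 1: 'a' (a not followed by b)
  Match 2: 'a' (a not followed by b)
  Match 3: 'a' (a not followed by b)
  Match 4: 'a' (a not followed by b)
Total matches: 4

4


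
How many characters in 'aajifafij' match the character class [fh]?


Character class [fh] matches any of: {f, h}
Scanning string 'aajifafij' character by character:
  pos 0: 'a' -> no
  pos 1: 'a' -> no
  pos 2: 'j' -> no
  pos 3: 'i' -> no
  pos 4: 'f' -> MATCH
  pos 5: 'a' -> no
  pos 6: 'f' -> MATCH
  pos 7: 'i' -> no
  pos 8: 'j' -> no
Total matches: 2

2


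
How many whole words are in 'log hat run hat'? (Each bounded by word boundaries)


Word boundaries (\b) mark the start/end of each word.
Text: 'log hat run hat'
Splitting by whitespace:
  Word 1: 'log'
  Word 2: 'hat'
  Word 3: 'run'
  Word 4: 'hat'
Total whole words: 4

4


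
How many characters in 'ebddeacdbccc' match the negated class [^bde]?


Negated class [^bde] matches any char NOT in {b, d, e}
Scanning 'ebddeacdbccc':
  pos 0: 'e' -> no (excluded)
  pos 1: 'b' -> no (excluded)
  pos 2: 'd' -> no (excluded)
  pos 3: 'd' -> no (excluded)
  pos 4: 'e' -> no (excluded)
  pos 5: 'a' -> MATCH
  pos 6: 'c' -> MATCH
  pos 7: 'd' -> no (excluded)
  pos 8: 'b' -> no (excluded)
  pos 9: 'c' -> MATCH
  pos 10: 'c' -> MATCH
  pos 11: 'c' -> MATCH
Total matches: 5

5


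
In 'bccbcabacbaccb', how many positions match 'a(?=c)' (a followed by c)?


Lookahead 'a(?=c)' matches 'a' only when followed by 'c'.
String: 'bccbcabacbaccb'
Checking each position where char is 'a':
  pos 5: 'a' -> no (next='b')
  pos 7: 'a' -> MATCH (next='c')
  pos 10: 'a' -> MATCH (next='c')
Matching positions: [7, 10]
Count: 2

2


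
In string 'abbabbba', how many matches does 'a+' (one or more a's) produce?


Pattern 'a+' matches one or more consecutive a's.
String: 'abbabbba'
Scanning for runs of a:
  Match 1: 'a' (length 1)
  Match 2: 'a' (length 1)
  Match 3: 'a' (length 1)
Total matches: 3

3


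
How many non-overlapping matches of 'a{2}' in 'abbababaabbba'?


Pattern 'a{2}' matches exactly 2 consecutive a's (greedy, non-overlapping).
String: 'abbababaabbba'
Scanning for runs of a's:
  Run at pos 0: 'a' (length 1) -> 0 match(es)
  Run at pos 3: 'a' (length 1) -> 0 match(es)
  Run at pos 5: 'a' (length 1) -> 0 match(es)
  Run at pos 7: 'aa' (length 2) -> 1 match(es)
  Run at pos 12: 'a' (length 1) -> 0 match(es)
Matches found: ['aa']
Total: 1

1


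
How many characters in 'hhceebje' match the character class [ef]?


Character class [ef] matches any of: {e, f}
Scanning string 'hhceebje' character by character:
  pos 0: 'h' -> no
  pos 1: 'h' -> no
  pos 2: 'c' -> no
  pos 3: 'e' -> MATCH
  pos 4: 'e' -> MATCH
  pos 5: 'b' -> no
  pos 6: 'j' -> no
  pos 7: 'e' -> MATCH
Total matches: 3

3


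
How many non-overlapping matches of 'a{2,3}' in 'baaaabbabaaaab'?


Pattern 'a{2,3}' matches between 2 and 3 consecutive a's (greedy).
String: 'baaaabbabaaaab'
Finding runs of a's and applying greedy matching:
  Run at pos 1: 'aaaa' (length 4)
  Run at pos 7: 'a' (length 1)
  Run at pos 9: 'aaaa' (length 4)
Matches: ['aaa', 'aaa']
Count: 2

2


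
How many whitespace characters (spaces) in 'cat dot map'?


\s matches whitespace characters (spaces, tabs, etc.).
Text: 'cat dot map'
This text has 3 words separated by spaces.
Number of spaces = number of words - 1 = 3 - 1 = 2

2


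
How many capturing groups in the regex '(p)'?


To count capturing groups, count each '(' that starts a group.
Pattern: '(p)'
Walking through the pattern:
  Position 0: '(' -> group #1
Total capturing groups: 1

1


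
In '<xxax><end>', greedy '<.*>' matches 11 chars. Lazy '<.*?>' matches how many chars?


Greedy '<.*>' tries to match as MUCH as possible.
Lazy '<.*?>' tries to match as LITTLE as possible.

String: '<xxax><end>'
Greedy '<.*>' starts at first '<' and extends to the LAST '>': '<xxax><end>' (11 chars)
Lazy '<.*?>' starts at first '<' and stops at the FIRST '>': '<xxax>' (6 chars)

6


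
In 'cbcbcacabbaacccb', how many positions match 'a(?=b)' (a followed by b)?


Lookahead 'a(?=b)' matches 'a' only when followed by 'b'.
String: 'cbcbcacabbaacccb'
Checking each position where char is 'a':
  pos 5: 'a' -> no (next='c')
  pos 7: 'a' -> MATCH (next='b')
  pos 10: 'a' -> no (next='a')
  pos 11: 'a' -> no (next='c')
Matching positions: [7]
Count: 1

1


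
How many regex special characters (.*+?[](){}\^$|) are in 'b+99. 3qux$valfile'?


Regex special characters are: . * + ? [ ] ( ) { } \ ^ $ |
Scanning 'b+99. 3qux$valfile':
  pos 1: '+' -> SPECIAL
  pos 4: '.' -> SPECIAL
  pos 10: '$' -> SPECIAL
Special chars found: ['+', '.', '$']
Total: 3

3


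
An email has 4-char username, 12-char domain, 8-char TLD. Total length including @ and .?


An email address has format: username@domain.tld
Username length: 4
'@' character: 1
Domain length: 12
'.' character: 1
TLD length: 8
Total = 4 + 1 + 12 + 1 + 8 = 26

26


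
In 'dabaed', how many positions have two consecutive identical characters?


Looking for consecutive identical characters in 'dabaed':
  pos 0-1: 'd' vs 'a' -> different
  pos 1-2: 'a' vs 'b' -> different
  pos 2-3: 'b' vs 'a' -> different
  pos 3-4: 'a' vs 'e' -> different
  pos 4-5: 'e' vs 'd' -> different
Consecutive identical pairs: []
Count: 0

0


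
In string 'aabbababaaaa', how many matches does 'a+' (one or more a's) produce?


Pattern 'a+' matches one or more consecutive a's.
String: 'aabbababaaaa'
Scanning for runs of a:
  Match 1: 'aa' (length 2)
  Match 2: 'a' (length 1)
  Match 3: 'a' (length 1)
  Match 4: 'aaaa' (length 4)
Total matches: 4

4


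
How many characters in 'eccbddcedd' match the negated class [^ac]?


Negated class [^ac] matches any char NOT in {a, c}
Scanning 'eccbddcedd':
  pos 0: 'e' -> MATCH
  pos 1: 'c' -> no (excluded)
  pos 2: 'c' -> no (excluded)
  pos 3: 'b' -> MATCH
  pos 4: 'd' -> MATCH
  pos 5: 'd' -> MATCH
  pos 6: 'c' -> no (excluded)
  pos 7: 'e' -> MATCH
  pos 8: 'd' -> MATCH
  pos 9: 'd' -> MATCH
Total matches: 7

7


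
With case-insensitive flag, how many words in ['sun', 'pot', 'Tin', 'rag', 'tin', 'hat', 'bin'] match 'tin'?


Case-insensitive matching: compare each word's lowercase form to 'tin'.
  'sun' -> lower='sun' -> no
  'pot' -> lower='pot' -> no
  'Tin' -> lower='tin' -> MATCH
  'rag' -> lower='rag' -> no
  'tin' -> lower='tin' -> MATCH
  'hat' -> lower='hat' -> no
  'bin' -> lower='bin' -> no
Matches: ['Tin', 'tin']
Count: 2

2


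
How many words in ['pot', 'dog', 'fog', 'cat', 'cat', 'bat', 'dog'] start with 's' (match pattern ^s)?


Pattern ^s anchors to start of word. Check which words begin with 's':
  'pot' -> no
  'dog' -> no
  'fog' -> no
  'cat' -> no
  'cat' -> no
  'bat' -> no
  'dog' -> no
Matching words: []
Count: 0

0


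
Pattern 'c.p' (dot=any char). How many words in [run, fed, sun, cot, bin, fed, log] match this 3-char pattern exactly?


Pattern 'c.p' means: starts with 'c', any single char, ends with 'p'.
Checking each word (must be exactly 3 chars):
  'run' (len=3): no
  'fed' (len=3): no
  'sun' (len=3): no
  'cot' (len=3): no
  'bin' (len=3): no
  'fed' (len=3): no
  'log' (len=3): no
Matching words: []
Total: 0

0


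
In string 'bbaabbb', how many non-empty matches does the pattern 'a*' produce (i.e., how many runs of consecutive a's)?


Pattern 'a*' matches zero or more a's. We want non-empty runs of consecutive a's.
String: 'bbaabbb'
Walking through the string to find runs of a's:
  Run 1: positions 2-3 -> 'aa'
Non-empty runs found: ['aa']
Count: 1

1


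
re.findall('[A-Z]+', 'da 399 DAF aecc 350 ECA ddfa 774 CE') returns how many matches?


Pattern '[A-Z]+' finds one or more uppercase letters.
Text: 'da 399 DAF aecc 350 ECA ddfa 774 CE'
Scanning for matches:
  Match 1: 'DAF'
  Match 2: 'ECA'
  Match 3: 'CE'
Total matches: 3

3


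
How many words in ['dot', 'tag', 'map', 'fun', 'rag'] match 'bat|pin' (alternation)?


Alternation 'bat|pin' matches either 'bat' or 'pin'.
Checking each word:
  'dot' -> no
  'tag' -> no
  'map' -> no
  'fun' -> no
  'rag' -> no
Matches: []
Count: 0

0


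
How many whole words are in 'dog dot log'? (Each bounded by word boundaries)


Word boundaries (\b) mark the start/end of each word.
Text: 'dog dot log'
Splitting by whitespace:
  Word 1: 'dog'
  Word 2: 'dot'
  Word 3: 'log'
Total whole words: 3

3


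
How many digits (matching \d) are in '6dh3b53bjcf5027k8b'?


\d matches any digit 0-9.
Scanning '6dh3b53bjcf5027k8b':
  pos 0: '6' -> DIGIT
  pos 3: '3' -> DIGIT
  pos 5: '5' -> DIGIT
  pos 6: '3' -> DIGIT
  pos 11: '5' -> DIGIT
  pos 12: '0' -> DIGIT
  pos 13: '2' -> DIGIT
  pos 14: '7' -> DIGIT
  pos 16: '8' -> DIGIT
Digits found: ['6', '3', '5', '3', '5', '0', '2', '7', '8']
Total: 9

9


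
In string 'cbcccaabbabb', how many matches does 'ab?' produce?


Pattern 'ab?' matches 'a' optionally followed by 'b'.
String: 'cbcccaabbabb'
Scanning left to right for 'a' then checking next char:
  Match 1: 'a' (a not followed by b)
  Match 2: 'ab' (a followed by b)
  Match 3: 'ab' (a followed by b)
Total matches: 3

3


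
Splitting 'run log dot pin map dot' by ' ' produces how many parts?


Splitting by ' ' breaks the string at each occurrence of the separator.
Text: 'run log dot pin map dot'
Parts after split:
  Part 1: 'run'
  Part 2: 'log'
  Part 3: 'dot'
  Part 4: 'pin'
  Part 5: 'map'
  Part 6: 'dot'
Total parts: 6

6


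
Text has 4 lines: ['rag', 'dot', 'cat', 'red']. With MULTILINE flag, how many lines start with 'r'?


With MULTILINE flag, ^ matches the start of each line.
Lines: ['rag', 'dot', 'cat', 'red']
Checking which lines start with 'r':
  Line 1: 'rag' -> MATCH
  Line 2: 'dot' -> no
  Line 3: 'cat' -> no
  Line 4: 'red' -> MATCH
Matching lines: ['rag', 'red']
Count: 2

2


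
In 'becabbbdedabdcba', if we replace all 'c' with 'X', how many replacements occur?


re.sub('c', 'X', text) replaces every occurrence of 'c' with 'X'.
Text: 'becabbbdedabdcba'
Scanning for 'c':
  pos 2: 'c' -> replacement #1
  pos 13: 'c' -> replacement #2
Total replacements: 2

2


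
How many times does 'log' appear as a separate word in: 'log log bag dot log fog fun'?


Scanning each word for exact match 'log':
  Word 1: 'log' -> MATCH
  Word 2: 'log' -> MATCH
  Word 3: 'bag' -> no
  Word 4: 'dot' -> no
  Word 5: 'log' -> MATCH
  Word 6: 'fog' -> no
  Word 7: 'fun' -> no
Total matches: 3

3


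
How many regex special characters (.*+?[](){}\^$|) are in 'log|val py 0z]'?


Regex special characters are: . * + ? [ ] ( ) { } \ ^ $ |
Scanning 'log|val py 0z]':
  pos 3: '|' -> SPECIAL
  pos 13: ']' -> SPECIAL
Special chars found: ['|', ']']
Total: 2

2


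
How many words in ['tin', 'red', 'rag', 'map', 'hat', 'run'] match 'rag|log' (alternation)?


Alternation 'rag|log' matches either 'rag' or 'log'.
Checking each word:
  'tin' -> no
  'red' -> no
  'rag' -> MATCH
  'map' -> no
  'hat' -> no
  'run' -> no
Matches: ['rag']
Count: 1

1


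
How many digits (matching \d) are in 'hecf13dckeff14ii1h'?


\d matches any digit 0-9.
Scanning 'hecf13dckeff14ii1h':
  pos 4: '1' -> DIGIT
  pos 5: '3' -> DIGIT
  pos 12: '1' -> DIGIT
  pos 13: '4' -> DIGIT
  pos 16: '1' -> DIGIT
Digits found: ['1', '3', '1', '4', '1']
Total: 5

5


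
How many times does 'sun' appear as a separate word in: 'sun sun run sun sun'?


Scanning each word for exact match 'sun':
  Word 1: 'sun' -> MATCH
  Word 2: 'sun' -> MATCH
  Word 3: 'run' -> no
  Word 4: 'sun' -> MATCH
  Word 5: 'sun' -> MATCH
Total matches: 4

4


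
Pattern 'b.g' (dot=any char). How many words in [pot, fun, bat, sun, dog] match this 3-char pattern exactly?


Pattern 'b.g' means: starts with 'b', any single char, ends with 'g'.
Checking each word (must be exactly 3 chars):
  'pot' (len=3): no
  'fun' (len=3): no
  'bat' (len=3): no
  'sun' (len=3): no
  'dog' (len=3): no
Matching words: []
Total: 0

0


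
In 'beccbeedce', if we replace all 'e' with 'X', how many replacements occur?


re.sub('e', 'X', text) replaces every occurrence of 'e' with 'X'.
Text: 'beccbeedce'
Scanning for 'e':
  pos 1: 'e' -> replacement #1
  pos 5: 'e' -> replacement #2
  pos 6: 'e' -> replacement #3
  pos 9: 'e' -> replacement #4
Total replacements: 4

4


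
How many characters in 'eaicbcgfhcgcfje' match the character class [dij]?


Character class [dij] matches any of: {d, i, j}
Scanning string 'eaicbcgfhcgcfje' character by character:
  pos 0: 'e' -> no
  pos 1: 'a' -> no
  pos 2: 'i' -> MATCH
  pos 3: 'c' -> no
  pos 4: 'b' -> no
  pos 5: 'c' -> no
  pos 6: 'g' -> no
  pos 7: 'f' -> no
  pos 8: 'h' -> no
  pos 9: 'c' -> no
  pos 10: 'g' -> no
  pos 11: 'c' -> no
  pos 12: 'f' -> no
  pos 13: 'j' -> MATCH
  pos 14: 'e' -> no
Total matches: 2

2


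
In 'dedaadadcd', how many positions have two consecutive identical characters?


Looking for consecutive identical characters in 'dedaadadcd':
  pos 0-1: 'd' vs 'e' -> different
  pos 1-2: 'e' vs 'd' -> different
  pos 2-3: 'd' vs 'a' -> different
  pos 3-4: 'a' vs 'a' -> MATCH ('aa')
  pos 4-5: 'a' vs 'd' -> different
  pos 5-6: 'd' vs 'a' -> different
  pos 6-7: 'a' vs 'd' -> different
  pos 7-8: 'd' vs 'c' -> different
  pos 8-9: 'c' vs 'd' -> different
Consecutive identical pairs: ['aa']
Count: 1

1


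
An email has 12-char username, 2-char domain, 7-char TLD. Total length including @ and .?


An email address has format: username@domain.tld
Username length: 12
'@' character: 1
Domain length: 2
'.' character: 1
TLD length: 7
Total = 12 + 1 + 2 + 1 + 7 = 23

23


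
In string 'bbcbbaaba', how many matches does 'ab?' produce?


Pattern 'ab?' matches 'a' optionally followed by 'b'.
String: 'bbcbbaaba'
Scanning left to right for 'a' then checking next char:
  Match 1: 'a' (a not followed by b)
  Match 2: 'ab' (a followed by b)
  Match 3: 'a' (a not followed by b)
Total matches: 3

3


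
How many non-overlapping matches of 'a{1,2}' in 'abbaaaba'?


Pattern 'a{1,2}' matches between 1 and 2 consecutive a's (greedy).
String: 'abbaaaba'
Finding runs of a's and applying greedy matching:
  Run at pos 0: 'a' (length 1)
  Run at pos 3: 'aaa' (length 3)
  Run at pos 7: 'a' (length 1)
Matches: ['a', 'aa', 'a', 'a']
Count: 4

4


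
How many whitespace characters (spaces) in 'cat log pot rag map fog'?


\s matches whitespace characters (spaces, tabs, etc.).
Text: 'cat log pot rag map fog'
This text has 6 words separated by spaces.
Number of spaces = number of words - 1 = 6 - 1 = 5

5


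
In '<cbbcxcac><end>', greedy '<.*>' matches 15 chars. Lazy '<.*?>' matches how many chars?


Greedy '<.*>' tries to match as MUCH as possible.
Lazy '<.*?>' tries to match as LITTLE as possible.

String: '<cbbcxcac><end>'
Greedy '<.*>' starts at first '<' and extends to the LAST '>': '<cbbcxcac><end>' (15 chars)
Lazy '<.*?>' starts at first '<' and stops at the FIRST '>': '<cbbcxcac>' (10 chars)

10


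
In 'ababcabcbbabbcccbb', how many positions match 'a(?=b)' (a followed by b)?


Lookahead 'a(?=b)' matches 'a' only when followed by 'b'.
String: 'ababcabcbbabbcccbb'
Checking each position where char is 'a':
  pos 0: 'a' -> MATCH (next='b')
  pos 2: 'a' -> MATCH (next='b')
  pos 5: 'a' -> MATCH (next='b')
  pos 10: 'a' -> MATCH (next='b')
Matching positions: [0, 2, 5, 10]
Count: 4

4


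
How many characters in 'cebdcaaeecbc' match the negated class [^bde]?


Negated class [^bde] matches any char NOT in {b, d, e}
Scanning 'cebdcaaeecbc':
  pos 0: 'c' -> MATCH
  pos 1: 'e' -> no (excluded)
  pos 2: 'b' -> no (excluded)
  pos 3: 'd' -> no (excluded)
  pos 4: 'c' -> MATCH
  pos 5: 'a' -> MATCH
  pos 6: 'a' -> MATCH
  pos 7: 'e' -> no (excluded)
  pos 8: 'e' -> no (excluded)
  pos 9: 'c' -> MATCH
  pos 10: 'b' -> no (excluded)
  pos 11: 'c' -> MATCH
Total matches: 6

6


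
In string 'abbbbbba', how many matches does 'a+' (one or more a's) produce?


Pattern 'a+' matches one or more consecutive a's.
String: 'abbbbbba'
Scanning for runs of a:
  Match 1: 'a' (length 1)
  Match 2: 'a' (length 1)
Total matches: 2

2
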